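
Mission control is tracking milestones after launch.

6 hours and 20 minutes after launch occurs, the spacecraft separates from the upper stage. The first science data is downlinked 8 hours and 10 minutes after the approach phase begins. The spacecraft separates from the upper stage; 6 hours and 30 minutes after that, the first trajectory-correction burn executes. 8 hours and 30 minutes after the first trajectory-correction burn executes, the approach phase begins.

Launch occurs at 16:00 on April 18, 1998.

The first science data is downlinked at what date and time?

21:30 on April 19, 1998

Launch occurs: 16:00 Apr 18, 1998.
The spacecraft separates from the upper stage: 16:00 Apr 18, 1998 + 6h20m = 22:20 Apr 18, 1998.
The first trajectory-correction burn executes: 22:20 Apr 18, 1998 + 6h30m = 04:50 Apr 19, 1998.
The approach phase begins: 04:50 Apr 19, 1998 + 8h30m = 13:20 Apr 19, 1998.
The first science data is downlinked: 13:20 Apr 19, 1998 + 8h10m = 21:30 Apr 19, 1998.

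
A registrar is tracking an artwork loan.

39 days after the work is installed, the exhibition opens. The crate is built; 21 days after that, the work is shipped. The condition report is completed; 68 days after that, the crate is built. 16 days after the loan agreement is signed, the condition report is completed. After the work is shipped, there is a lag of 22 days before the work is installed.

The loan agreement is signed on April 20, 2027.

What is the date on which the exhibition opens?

October 3, 2027

The loan agreement is signed: Apr 20, 2027.
The condition report is completed: Apr 20, 2027 + 16 days = May 6, 2027.
The crate is built: May 6, 2027 + 68 days = Jul 13, 2027.
The work is shipped: Jul 13, 2027 + 21 days = Aug 3, 2027.
The work is installed: Aug 3, 2027 + 22 days = Aug 25, 2027.
The exhibition opens: Aug 25, 2027 + 39 days = Oct 3, 2027.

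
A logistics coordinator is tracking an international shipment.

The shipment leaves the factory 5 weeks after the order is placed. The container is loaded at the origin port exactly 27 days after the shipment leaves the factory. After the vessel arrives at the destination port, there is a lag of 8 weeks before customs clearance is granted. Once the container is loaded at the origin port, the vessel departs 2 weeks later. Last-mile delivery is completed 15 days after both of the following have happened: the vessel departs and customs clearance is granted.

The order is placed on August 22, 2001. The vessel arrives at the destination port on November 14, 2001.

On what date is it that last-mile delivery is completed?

January 24, 2002

The order is placed: Aug 22, 2001.
The shipment leaves the factory: Aug 22, 2001 + 5 weeks = Sep 26, 2001.
The container is loaded at the origin port: Sep 26, 2001 + 27 days = Oct 23, 2001.
The vessel departs: Oct 23, 2001 + 2 weeks = Nov 6, 2001.
The vessel arrives at the destination port: Nov 14, 2001.
Customs clearance is granted: Nov 14, 2001 + 8 weeks = Jan 9, 2002.
Both prerequisites met — the vessel departs (Nov 6, 2001), customs clearance is granted (Jan 9, 2002); the later is Jan 9, 2002.
Last-mile delivery is completed: Jan 9, 2002 + 15 days = Jan 24, 2002.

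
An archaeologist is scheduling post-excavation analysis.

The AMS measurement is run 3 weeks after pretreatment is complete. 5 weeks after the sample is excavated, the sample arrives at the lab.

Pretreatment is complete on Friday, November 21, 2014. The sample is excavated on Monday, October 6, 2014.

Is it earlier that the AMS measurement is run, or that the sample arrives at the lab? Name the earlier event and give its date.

Pretreatment is complete: Nov 21, 2014.
The AMS measurement is run: Nov 21, 2014 + 3 weeks = Dec 12, 2014.
The sample is excavated: Oct 6, 2014.
The sample arrives at the lab: Oct 6, 2014 + 5 weeks = Nov 10, 2014.
Comparing: the AMS measurement is run on Dec 12, 2014 vs the sample arrives at the lab on Nov 10, 2014. Earlier: the sample arrives at the lab.

The sample arrives at the lab — Monday, November 10, 2014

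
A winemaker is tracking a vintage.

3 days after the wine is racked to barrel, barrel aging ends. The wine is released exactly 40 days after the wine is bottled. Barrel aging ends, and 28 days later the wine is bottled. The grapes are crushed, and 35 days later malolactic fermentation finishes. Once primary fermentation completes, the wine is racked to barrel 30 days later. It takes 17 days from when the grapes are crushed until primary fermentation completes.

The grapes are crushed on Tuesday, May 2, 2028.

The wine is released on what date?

Monday, August 28, 2028

The grapes are crushed: May 2, 2028.
Primary fermentation completes: May 2, 2028 + 17 days = May 19, 2028.
The wine is racked to barrel: May 19, 2028 + 30 days = Jun 18, 2028.
Barrel aging ends: Jun 18, 2028 + 3 days = Jun 21, 2028.
The wine is bottled: Jun 21, 2028 + 28 days = Jul 19, 2028.
The wine is released: Jul 19, 2028 + 40 days = Aug 28, 2028.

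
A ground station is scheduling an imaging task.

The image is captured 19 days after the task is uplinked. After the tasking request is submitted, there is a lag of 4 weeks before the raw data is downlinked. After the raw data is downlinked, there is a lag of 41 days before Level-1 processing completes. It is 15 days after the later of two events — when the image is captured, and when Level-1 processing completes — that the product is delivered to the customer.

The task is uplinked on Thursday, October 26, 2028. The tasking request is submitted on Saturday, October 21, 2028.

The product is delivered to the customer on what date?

Saturday, January 13, 2029

The task is uplinked: Oct 26, 2028.
The image is captured: Oct 26, 2028 + 19 days = Nov 14, 2028.
The tasking request is submitted: Oct 21, 2028.
The raw data is downlinked: Oct 21, 2028 + 4 weeks = Nov 18, 2028.
Level-1 processing completes: Nov 18, 2028 + 41 days = Dec 29, 2028.
Both prerequisites met — the image is captured (Nov 14, 2028), Level-1 processing completes (Dec 29, 2028); the later is Dec 29, 2028.
The product is delivered to the customer: Dec 29, 2028 + 15 days = Jan 13, 2029.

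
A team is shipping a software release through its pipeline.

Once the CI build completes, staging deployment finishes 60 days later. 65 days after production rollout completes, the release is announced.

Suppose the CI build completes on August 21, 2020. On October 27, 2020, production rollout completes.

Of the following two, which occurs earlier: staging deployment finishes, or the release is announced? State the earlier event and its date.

The CI build completes: Aug 21, 2020.
Staging deployment finishes: Aug 21, 2020 + 60 days = Oct 20, 2020.
Production rollout completes: Oct 27, 2020.
The release is announced: Oct 27, 2020 + 65 days = Dec 31, 2020.
Comparing: staging deployment finishes on Oct 20, 2020 vs the release is announced on Dec 31, 2020. Earlier: staging deployment finishes.

Staging deployment finishes — October 20, 2020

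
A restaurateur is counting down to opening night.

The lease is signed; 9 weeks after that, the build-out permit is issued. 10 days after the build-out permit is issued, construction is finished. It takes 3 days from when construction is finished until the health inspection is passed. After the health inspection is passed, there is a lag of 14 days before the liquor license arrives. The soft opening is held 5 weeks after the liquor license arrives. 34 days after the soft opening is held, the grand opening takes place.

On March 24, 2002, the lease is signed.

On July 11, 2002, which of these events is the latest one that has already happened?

The lease is signed: Mar 24, 2002.
The build-out permit is issued: Mar 24, 2002 + 9 weeks = May 26, 2002.
Construction is finished: May 26, 2002 + 10 days = Jun 5, 2002.
The health inspection is passed: Jun 5, 2002 + 3 days = Jun 8, 2002.
The liquor license arrives: Jun 8, 2002 + 14 days = Jun 22, 2002.
The soft opening is held: Jun 22, 2002 + 5 weeks = Jul 27, 2002.
The grand opening takes place: Jul 27, 2002 + 34 days = Aug 30, 2002.
Jul 11, 2002 falls between when the liquor license arrives (Jun 22, 2002) and when the soft opening is held (Jul 27, 2002).

The liquor license arrives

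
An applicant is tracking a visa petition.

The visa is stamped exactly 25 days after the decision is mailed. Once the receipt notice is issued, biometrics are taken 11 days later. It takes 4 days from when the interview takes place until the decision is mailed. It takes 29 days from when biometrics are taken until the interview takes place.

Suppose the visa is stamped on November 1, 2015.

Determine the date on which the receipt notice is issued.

The visa is stamped: Nov 1, 2015.
The decision is mailed: Nov 1, 2015 − 25 days = Oct 7, 2015.
The interview takes place: Oct 7, 2015 − 4 days = Oct 3, 2015.
Biometrics are taken: Oct 3, 2015 − 29 days = Sep 4, 2015.
The receipt notice is issued: Sep 4, 2015 − 11 days = Aug 24, 2015.

August 24, 2015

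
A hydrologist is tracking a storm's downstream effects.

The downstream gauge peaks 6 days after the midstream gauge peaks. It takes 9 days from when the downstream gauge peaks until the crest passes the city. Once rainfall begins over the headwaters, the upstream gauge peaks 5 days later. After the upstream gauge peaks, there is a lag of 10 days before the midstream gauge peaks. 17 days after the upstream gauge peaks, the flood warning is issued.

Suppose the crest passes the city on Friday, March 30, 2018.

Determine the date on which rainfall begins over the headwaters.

Wednesday, February 28, 2018

The crest passes the city: Mar 30, 2018.
The downstream gauge peaks: Mar 30, 2018 − 9 days = Mar 21, 2018.
The midstream gauge peaks: Mar 21, 2018 − 6 days = Mar 15, 2018.
The upstream gauge peaks: Mar 15, 2018 − 10 days = Mar 5, 2018.
Rainfall begins over the headwaters: Mar 5, 2018 − 5 days = Feb 28, 2018.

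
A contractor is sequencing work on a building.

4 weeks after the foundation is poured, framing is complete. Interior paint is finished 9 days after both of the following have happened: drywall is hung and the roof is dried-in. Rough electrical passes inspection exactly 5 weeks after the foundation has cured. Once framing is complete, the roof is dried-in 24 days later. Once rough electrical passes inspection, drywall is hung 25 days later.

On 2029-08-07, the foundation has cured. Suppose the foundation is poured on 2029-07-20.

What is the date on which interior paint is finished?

The foundation has cured: Aug 7, 2029.
Rough electrical passes inspection: Aug 7, 2029 + 5 weeks = Sep 11, 2029.
Drywall is hung: Sep 11, 2029 + 25 days = Oct 6, 2029.
The foundation is poured: Jul 20, 2029.
Framing is complete: Jul 20, 2029 + 4 weeks = Aug 17, 2029.
The roof is dried-in: Aug 17, 2029 + 24 days = Sep 10, 2029.
Both prerequisites met — drywall is hung (Oct 6, 2029), the roof is dried-in (Sep 10, 2029); the later is Oct 6, 2029.
Interior paint is finished: Oct 6, 2029 + 9 days = Oct 15, 2029.

2029-10-15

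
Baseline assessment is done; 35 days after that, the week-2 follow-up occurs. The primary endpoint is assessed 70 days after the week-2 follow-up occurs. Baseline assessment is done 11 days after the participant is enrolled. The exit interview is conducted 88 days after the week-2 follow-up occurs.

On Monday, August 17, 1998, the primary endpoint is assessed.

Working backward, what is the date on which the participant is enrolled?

The primary endpoint is assessed: Aug 17, 1998.
The week-2 follow-up occurs: Aug 17, 1998 − 70 days = Jun 8, 1998.
Baseline assessment is done: Jun 8, 1998 − 35 days = May 4, 1998.
The participant is enrolled: May 4, 1998 − 11 days = Apr 23, 1998.

Thursday, April 23, 1998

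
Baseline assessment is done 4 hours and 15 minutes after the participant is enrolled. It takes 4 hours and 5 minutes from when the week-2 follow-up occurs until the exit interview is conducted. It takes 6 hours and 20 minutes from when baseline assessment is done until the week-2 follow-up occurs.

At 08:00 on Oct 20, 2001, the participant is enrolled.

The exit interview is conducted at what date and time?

22:40 on Oct 20, 2001

The participant is enrolled: 08:00 Oct 20, 2001.
Baseline assessment is done: 08:00 Oct 20, 2001 + 4h15m = 12:15 Oct 20, 2001.
The week-2 follow-up occurs: 12:15 Oct 20, 2001 + 6h20m = 18:35 Oct 20, 2001.
The exit interview is conducted: 18:35 Oct 20, 2001 + 4h05m = 22:40 Oct 20, 2001.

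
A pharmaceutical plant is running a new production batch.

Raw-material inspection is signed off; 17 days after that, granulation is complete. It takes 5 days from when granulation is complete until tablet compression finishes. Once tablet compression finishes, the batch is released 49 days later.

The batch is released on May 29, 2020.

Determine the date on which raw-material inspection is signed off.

The batch is released: May 29, 2020.
Tablet compression finishes: May 29, 2020 − 49 days = Apr 10, 2020.
Granulation is complete: Apr 10, 2020 − 5 days = Apr 5, 2020.
Raw-material inspection is signed off: Apr 5, 2020 − 17 days = Mar 19, 2020.

March 19, 2020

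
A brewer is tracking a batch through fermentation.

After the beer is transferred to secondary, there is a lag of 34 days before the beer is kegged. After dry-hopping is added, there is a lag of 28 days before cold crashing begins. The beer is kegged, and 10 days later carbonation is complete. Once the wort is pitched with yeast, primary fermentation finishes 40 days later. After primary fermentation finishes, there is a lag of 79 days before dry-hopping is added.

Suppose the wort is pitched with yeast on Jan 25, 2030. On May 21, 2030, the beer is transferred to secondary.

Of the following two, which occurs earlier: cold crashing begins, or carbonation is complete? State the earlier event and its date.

The wort is pitched with yeast: Jan 25, 2030.
Primary fermentation finishes: Jan 25, 2030 + 40 days = Mar 6, 2030.
Dry-hopping is added: Mar 6, 2030 + 79 days = May 24, 2030.
Cold crashing begins: May 24, 2030 + 28 days = Jun 21, 2030.
The beer is transferred to secondary: May 21, 2030.
The beer is kegged: May 21, 2030 + 34 days = Jun 24, 2030.
Carbonation is complete: Jun 24, 2030 + 10 days = Jul 4, 2030.
Comparing: cold crashing begins on Jun 21, 2030 vs carbonation is complete on Jul 4, 2030. Earlier: cold crashing begins.

Cold crashing begins — Jun 21, 2030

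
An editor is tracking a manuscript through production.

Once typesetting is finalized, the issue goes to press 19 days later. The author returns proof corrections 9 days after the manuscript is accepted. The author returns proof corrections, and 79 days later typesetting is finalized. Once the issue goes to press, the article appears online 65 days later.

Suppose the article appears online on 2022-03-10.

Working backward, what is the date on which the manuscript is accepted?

2021-09-19

The article appears online: Mar 10, 2022.
The issue goes to press: Mar 10, 2022 − 65 days = Jan 4, 2022.
Typesetting is finalized: Jan 4, 2022 − 19 days = Dec 16, 2021.
The author returns proof corrections: Dec 16, 2021 − 79 days = Sep 28, 2021.
The manuscript is accepted: Sep 28, 2021 − 9 days = Sep 19, 2021.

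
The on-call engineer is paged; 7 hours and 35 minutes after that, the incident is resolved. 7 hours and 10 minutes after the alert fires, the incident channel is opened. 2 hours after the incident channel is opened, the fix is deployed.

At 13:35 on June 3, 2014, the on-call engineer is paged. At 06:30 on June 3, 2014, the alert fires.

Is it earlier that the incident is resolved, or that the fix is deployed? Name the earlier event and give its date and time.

The on-call engineer is paged: 13:35 Jun 3, 2014.
The incident is resolved: 13:35 Jun 3, 2014 + 7h35m = 21:10 Jun 3, 2014.
The alert fires: 06:30 Jun 3, 2014.
The incident channel is opened: 06:30 Jun 3, 2014 + 7h10m = 13:40 Jun 3, 2014.
The fix is deployed: 13:40 Jun 3, 2014 + 2h = 15:40 Jun 3, 2014.
Comparing: the incident is resolved at 21:10 Jun 3, 2014 vs the fix is deployed at 15:40 Jun 3, 2014. Earlier: the fix is deployed.

The fix is deployed — 15:40 on June 3, 2014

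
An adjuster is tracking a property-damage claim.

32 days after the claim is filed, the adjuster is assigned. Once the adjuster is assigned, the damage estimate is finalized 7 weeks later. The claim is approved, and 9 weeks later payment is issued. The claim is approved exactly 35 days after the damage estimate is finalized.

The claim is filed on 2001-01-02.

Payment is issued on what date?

2001-06-30

The claim is filed: Jan 2, 2001.
The adjuster is assigned: Jan 2, 2001 + 32 days = Feb 3, 2001.
The damage estimate is finalized: Feb 3, 2001 + 7 weeks = Mar 24, 2001.
The claim is approved: Mar 24, 2001 + 35 days = Apr 28, 2001.
Payment is issued: Apr 28, 2001 + 9 weeks = Jun 30, 2001.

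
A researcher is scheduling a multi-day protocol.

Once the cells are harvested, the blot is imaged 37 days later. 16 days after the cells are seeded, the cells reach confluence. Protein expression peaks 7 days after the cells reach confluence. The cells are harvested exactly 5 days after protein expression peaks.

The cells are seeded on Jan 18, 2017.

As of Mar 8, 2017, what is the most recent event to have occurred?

The cells are seeded: Jan 18, 2017.
The cells reach confluence: Jan 18, 2017 + 16 days = Feb 3, 2017.
Protein expression peaks: Feb 3, 2017 + 7 days = Feb 10, 2017.
The cells are harvested: Feb 10, 2017 + 5 days = Feb 15, 2017.
The blot is imaged: Feb 15, 2017 + 37 days = Mar 24, 2017.
Mar 8, 2017 falls between when the cells are harvested (Feb 15, 2017) and when the blot is imaged (Mar 24, 2017).

The cells are harvested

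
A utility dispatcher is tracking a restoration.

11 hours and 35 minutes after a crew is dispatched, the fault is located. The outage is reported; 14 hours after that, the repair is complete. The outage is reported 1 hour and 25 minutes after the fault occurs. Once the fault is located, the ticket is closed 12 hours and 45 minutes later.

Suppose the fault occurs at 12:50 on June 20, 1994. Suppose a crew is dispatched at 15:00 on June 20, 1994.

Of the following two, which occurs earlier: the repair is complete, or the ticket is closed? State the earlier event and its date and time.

The repair is complete — 04:15 on June 21, 1994

The fault occurs: 12:50 Jun 20, 1994.
The outage is reported: 12:50 Jun 20, 1994 + 1h25m = 14:15 Jun 20, 1994.
The repair is complete: 14:15 Jun 20, 1994 + 14h = 04:15 Jun 21, 1994.
A crew is dispatched: 15:00 Jun 20, 1994.
The fault is located: 15:00 Jun 20, 1994 + 11h35m = 02:35 Jun 21, 1994.
The ticket is closed: 02:35 Jun 21, 1994 + 12h45m = 15:20 Jun 21, 1994.
Comparing: the repair is complete at 04:15 Jun 21, 1994 vs the ticket is closed at 15:20 Jun 21, 1994. Earlier: the repair is complete.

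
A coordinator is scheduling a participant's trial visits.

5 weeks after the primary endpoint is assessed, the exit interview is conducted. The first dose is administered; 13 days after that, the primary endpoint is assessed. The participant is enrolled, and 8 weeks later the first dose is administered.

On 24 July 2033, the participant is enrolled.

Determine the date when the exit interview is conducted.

5 November 2033

The participant is enrolled: Jul 24, 2033.
The first dose is administered: Jul 24, 2033 + 8 weeks = Sep 18, 2033.
The primary endpoint is assessed: Sep 18, 2033 + 13 days = Oct 1, 2033.
The exit interview is conducted: Oct 1, 2033 + 5 weeks = Nov 5, 2033.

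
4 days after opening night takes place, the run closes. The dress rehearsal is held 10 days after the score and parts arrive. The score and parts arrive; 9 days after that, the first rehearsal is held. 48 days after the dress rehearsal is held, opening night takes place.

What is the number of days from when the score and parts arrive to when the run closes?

Causal path: the score and parts arrive → the dress rehearsal is held → opening night takes place → the run closes.
Total delay along the path: 10 + 48 + 4 = 62 days.

62 days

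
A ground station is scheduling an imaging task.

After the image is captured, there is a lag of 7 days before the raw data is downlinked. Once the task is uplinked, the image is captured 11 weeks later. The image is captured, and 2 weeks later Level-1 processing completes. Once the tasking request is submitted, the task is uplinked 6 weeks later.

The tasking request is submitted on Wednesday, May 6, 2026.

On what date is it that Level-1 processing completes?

The tasking request is submitted: May 6, 2026.
The task is uplinked: May 6, 2026 + 6 weeks = Jun 17, 2026.
The image is captured: Jun 17, 2026 + 11 weeks = Sep 2, 2026.
Level-1 processing completes: Sep 2, 2026 + 2 weeks = Sep 16, 2026.

Wednesday, September 16, 2026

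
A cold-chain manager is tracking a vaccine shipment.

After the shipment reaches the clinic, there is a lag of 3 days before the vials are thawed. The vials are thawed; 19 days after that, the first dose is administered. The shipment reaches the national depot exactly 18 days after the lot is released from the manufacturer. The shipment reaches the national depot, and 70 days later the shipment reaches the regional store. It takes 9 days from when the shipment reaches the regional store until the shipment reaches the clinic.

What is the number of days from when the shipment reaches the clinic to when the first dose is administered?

Causal path: the shipment reaches the clinic → the vials are thawed → the first dose is administered.
Total delay along the path: 3 + 19 = 22 days.

22 days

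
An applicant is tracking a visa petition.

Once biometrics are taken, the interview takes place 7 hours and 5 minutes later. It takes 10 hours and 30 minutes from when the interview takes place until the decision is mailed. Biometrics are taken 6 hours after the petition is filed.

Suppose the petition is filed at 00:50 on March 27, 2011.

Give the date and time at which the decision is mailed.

The petition is filed: 00:50 Mar 27, 2011.
Biometrics are taken: 00:50 Mar 27, 2011 + 6h = 06:50 Mar 27, 2011.
The interview takes place: 06:50 Mar 27, 2011 + 7h05m = 13:55 Mar 27, 2011.
The decision is mailed: 13:55 Mar 27, 2011 + 10h30m = 00:25 Mar 28, 2011.

00:25 on March 28, 2011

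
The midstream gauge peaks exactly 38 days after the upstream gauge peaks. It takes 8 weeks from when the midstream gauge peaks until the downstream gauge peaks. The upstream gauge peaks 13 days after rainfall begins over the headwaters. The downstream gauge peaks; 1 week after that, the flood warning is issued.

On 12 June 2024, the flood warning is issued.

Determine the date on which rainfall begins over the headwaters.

19 February 2024

The flood warning is issued: Jun 12, 2024.
The downstream gauge peaks: Jun 12, 2024 − 1 week = Jun 5, 2024.
The midstream gauge peaks: Jun 5, 2024 − 8 weeks = Apr 10, 2024.
The upstream gauge peaks: Apr 10, 2024 − 38 days = Mar 3, 2024.
Rainfall begins over the headwaters: Mar 3, 2024 − 13 days = Feb 19, 2024.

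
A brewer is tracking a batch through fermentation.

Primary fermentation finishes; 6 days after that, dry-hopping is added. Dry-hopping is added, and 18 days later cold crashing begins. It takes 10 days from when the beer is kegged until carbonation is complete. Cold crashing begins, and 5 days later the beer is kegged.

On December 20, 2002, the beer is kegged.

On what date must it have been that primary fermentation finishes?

The beer is kegged: Dec 20, 2002.
Cold crashing begins: Dec 20, 2002 − 5 days = Dec 15, 2002.
Dry-hopping is added: Dec 15, 2002 − 18 days = Nov 27, 2002.
Primary fermentation finishes: Nov 27, 2002 − 6 days = Nov 21, 2002.

November 21, 2002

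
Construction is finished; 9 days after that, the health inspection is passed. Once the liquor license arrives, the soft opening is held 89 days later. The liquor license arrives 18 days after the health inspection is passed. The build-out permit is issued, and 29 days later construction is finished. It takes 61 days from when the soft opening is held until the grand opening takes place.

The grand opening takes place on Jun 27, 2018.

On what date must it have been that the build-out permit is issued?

Dec 3, 2017

The grand opening takes place: Jun 27, 2018.
The soft opening is held: Jun 27, 2018 − 61 days = Apr 27, 2018.
The liquor license arrives: Apr 27, 2018 − 89 days = Jan 28, 2018.
The health inspection is passed: Jan 28, 2018 − 18 days = Jan 10, 2018.
Construction is finished: Jan 10, 2018 − 9 days = Jan 1, 2018.
The build-out permit is issued: Jan 1, 2018 − 29 days = Dec 3, 2017.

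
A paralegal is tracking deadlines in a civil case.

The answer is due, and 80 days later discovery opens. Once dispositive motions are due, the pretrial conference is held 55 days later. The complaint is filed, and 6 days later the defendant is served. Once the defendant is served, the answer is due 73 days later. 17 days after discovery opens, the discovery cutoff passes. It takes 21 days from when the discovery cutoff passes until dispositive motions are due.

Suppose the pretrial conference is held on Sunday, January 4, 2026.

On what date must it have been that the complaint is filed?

The pretrial conference is held: Jan 4, 2026.
Dispositive motions are due: Jan 4, 2026 − 55 days = Nov 10, 2025.
The discovery cutoff passes: Nov 10, 2025 − 21 days = Oct 20, 2025.
Discovery opens: Oct 20, 2025 − 17 days = Oct 3, 2025.
The answer is due: Oct 3, 2025 − 80 days = Jul 15, 2025.
The defendant is served: Jul 15, 2025 − 73 days = May 3, 2025.
The complaint is filed: May 3, 2025 − 6 days = Apr 27, 2025.

Sunday, April 27, 2025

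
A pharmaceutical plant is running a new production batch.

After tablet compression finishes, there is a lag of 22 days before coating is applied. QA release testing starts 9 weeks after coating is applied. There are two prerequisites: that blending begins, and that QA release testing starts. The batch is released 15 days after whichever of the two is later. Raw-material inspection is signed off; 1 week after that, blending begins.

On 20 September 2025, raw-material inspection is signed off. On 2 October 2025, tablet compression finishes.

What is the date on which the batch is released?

10 January 2026

Raw-material inspection is signed off: Sep 20, 2025.
Blending begins: Sep 20, 2025 + 1 week = Sep 27, 2025.
Tablet compression finishes: Oct 2, 2025.
Coating is applied: Oct 2, 2025 + 22 days = Oct 24, 2025.
QA release testing starts: Oct 24, 2025 + 9 weeks = Dec 26, 2025.
Both prerequisites met — blending begins (Sep 27, 2025), QA release testing starts (Dec 26, 2025); the later is Dec 26, 2025.
The batch is released: Dec 26, 2025 + 15 days = Jan 10, 2026.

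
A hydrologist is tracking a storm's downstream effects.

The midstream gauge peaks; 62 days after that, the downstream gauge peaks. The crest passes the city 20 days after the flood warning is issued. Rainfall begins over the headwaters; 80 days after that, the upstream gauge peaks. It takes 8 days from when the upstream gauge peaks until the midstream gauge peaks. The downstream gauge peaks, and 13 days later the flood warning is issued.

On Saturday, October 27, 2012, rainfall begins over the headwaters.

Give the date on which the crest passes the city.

Rainfall begins over the headwaters: Oct 27, 2012.
The upstream gauge peaks: Oct 27, 2012 + 80 days = Jan 15, 2013.
The midstream gauge peaks: Jan 15, 2013 + 8 days = Jan 23, 2013.
The downstream gauge peaks: Jan 23, 2013 + 62 days = Mar 26, 2013.
The flood warning is issued: Mar 26, 2013 + 13 days = Apr 8, 2013.
The crest passes the city: Apr 8, 2013 + 20 days = Apr 28, 2013.

Sunday, April 28, 2013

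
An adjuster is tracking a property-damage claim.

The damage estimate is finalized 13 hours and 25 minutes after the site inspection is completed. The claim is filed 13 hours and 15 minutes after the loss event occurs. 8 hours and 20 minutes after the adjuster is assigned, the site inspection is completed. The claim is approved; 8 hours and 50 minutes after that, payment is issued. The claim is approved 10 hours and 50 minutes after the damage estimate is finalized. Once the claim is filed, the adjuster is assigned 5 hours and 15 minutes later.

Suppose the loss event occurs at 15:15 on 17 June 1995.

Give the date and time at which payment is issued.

03:10 on 20 June 1995

The loss event occurs: 15:15 Jun 17, 1995.
The claim is filed: 15:15 Jun 17, 1995 + 13h15m = 04:30 Jun 18, 1995.
The adjuster is assigned: 04:30 Jun 18, 1995 + 5h15m = 09:45 Jun 18, 1995.
The site inspection is completed: 09:45 Jun 18, 1995 + 8h20m = 18:05 Jun 18, 1995.
The damage estimate is finalized: 18:05 Jun 18, 1995 + 13h25m = 07:30 Jun 19, 1995.
The claim is approved: 07:30 Jun 19, 1995 + 10h50m = 18:20 Jun 19, 1995.
Payment is issued: 18:20 Jun 19, 1995 + 8h50m = 03:10 Jun 20, 1995.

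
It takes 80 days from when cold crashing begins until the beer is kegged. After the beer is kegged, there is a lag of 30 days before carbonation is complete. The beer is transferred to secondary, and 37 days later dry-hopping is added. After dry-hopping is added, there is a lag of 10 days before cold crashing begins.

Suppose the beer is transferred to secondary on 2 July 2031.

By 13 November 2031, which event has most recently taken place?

The beer is kegged

The beer is transferred to secondary: Jul 2, 2031.
Dry-hopping is added: Jul 2, 2031 + 37 days = Aug 8, 2031.
Cold crashing begins: Aug 8, 2031 + 10 days = Aug 18, 2031.
The beer is kegged: Aug 18, 2031 + 80 days = Nov 6, 2031.
Carbonation is complete: Nov 6, 2031 + 30 days = Dec 6, 2031.
Nov 13, 2031 falls between when the beer is kegged (Nov 6, 2031) and when carbonation is complete (Dec 6, 2031).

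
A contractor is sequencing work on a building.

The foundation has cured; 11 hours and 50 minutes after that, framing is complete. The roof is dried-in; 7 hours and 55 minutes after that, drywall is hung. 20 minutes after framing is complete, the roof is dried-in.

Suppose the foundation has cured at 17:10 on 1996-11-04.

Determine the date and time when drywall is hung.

The foundation has cured: 17:10 Nov 4, 1996.
Framing is complete: 17:10 Nov 4, 1996 + 11h50m = 05:00 Nov 5, 1996.
The roof is dried-in: 05:00 Nov 5, 1996 + 20m = 05:20 Nov 5, 1996.
Drywall is hung: 05:20 Nov 5, 1996 + 7h55m = 13:15 Nov 5, 1996.

13:15 on 1996-11-05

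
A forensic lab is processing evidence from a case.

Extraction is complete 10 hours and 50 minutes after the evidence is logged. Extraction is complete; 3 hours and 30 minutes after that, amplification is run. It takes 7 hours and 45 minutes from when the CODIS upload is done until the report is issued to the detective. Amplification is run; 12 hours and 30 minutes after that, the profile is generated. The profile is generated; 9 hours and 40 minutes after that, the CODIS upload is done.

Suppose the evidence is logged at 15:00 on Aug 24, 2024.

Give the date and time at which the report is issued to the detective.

11:15 on Aug 26, 2024

The evidence is logged: 15:00 Aug 24, 2024.
Extraction is complete: 15:00 Aug 24, 2024 + 10h50m = 01:50 Aug 25, 2024.
Amplification is run: 01:50 Aug 25, 2024 + 3h30m = 05:20 Aug 25, 2024.
The profile is generated: 05:20 Aug 25, 2024 + 12h30m = 17:50 Aug 25, 2024.
The CODIS upload is done: 17:50 Aug 25, 2024 + 9h40m = 03:30 Aug 26, 2024.
The report is issued to the detective: 03:30 Aug 26, 2024 + 7h45m = 11:15 Aug 26, 2024.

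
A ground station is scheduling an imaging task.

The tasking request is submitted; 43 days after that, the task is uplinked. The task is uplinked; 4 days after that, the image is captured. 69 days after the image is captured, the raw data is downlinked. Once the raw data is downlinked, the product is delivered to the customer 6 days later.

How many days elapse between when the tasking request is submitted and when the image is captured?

47 days

Causal path: the tasking request is submitted → the task is uplinked → the image is captured.
Total delay along the path: 43 + 4 = 47 days.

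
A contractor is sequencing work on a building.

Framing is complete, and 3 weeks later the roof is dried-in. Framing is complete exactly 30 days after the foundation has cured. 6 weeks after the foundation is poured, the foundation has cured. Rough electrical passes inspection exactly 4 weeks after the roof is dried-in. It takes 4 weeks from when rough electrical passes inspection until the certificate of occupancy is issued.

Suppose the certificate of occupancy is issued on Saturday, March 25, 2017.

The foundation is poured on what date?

The certificate of occupancy is issued: Mar 25, 2017.
Rough electrical passes inspection: Mar 25, 2017 − 4 weeks = Feb 25, 2017.
The roof is dried-in: Feb 25, 2017 − 4 weeks = Jan 28, 2017.
Framing is complete: Jan 28, 2017 − 3 weeks = Jan 7, 2017.
The foundation has cured: Jan 7, 2017 − 30 days = Dec 8, 2016.
The foundation is poured: Dec 8, 2016 − 6 weeks = Oct 27, 2016.

Thursday, October 27, 2016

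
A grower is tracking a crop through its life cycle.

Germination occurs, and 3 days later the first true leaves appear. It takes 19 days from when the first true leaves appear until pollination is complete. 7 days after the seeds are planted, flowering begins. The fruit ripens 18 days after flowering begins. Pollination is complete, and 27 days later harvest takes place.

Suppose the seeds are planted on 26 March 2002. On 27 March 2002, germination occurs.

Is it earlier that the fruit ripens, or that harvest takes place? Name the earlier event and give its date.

The seeds are planted: Mar 26, 2002.
Flowering begins: Mar 26, 2002 + 7 days = Apr 2, 2002.
The fruit ripens: Apr 2, 2002 + 18 days = Apr 20, 2002.
Germination occurs: Mar 27, 2002.
The first true leaves appear: Mar 27, 2002 + 3 days = Mar 30, 2002.
Pollination is complete: Mar 30, 2002 + 19 days = Apr 18, 2002.
Harvest takes place: Apr 18, 2002 + 27 days = May 15, 2002.
Comparing: the fruit ripens on Apr 20, 2002 vs harvest takes place on May 15, 2002. Earlier: the fruit ripens.

The fruit ripens — 20 April 2002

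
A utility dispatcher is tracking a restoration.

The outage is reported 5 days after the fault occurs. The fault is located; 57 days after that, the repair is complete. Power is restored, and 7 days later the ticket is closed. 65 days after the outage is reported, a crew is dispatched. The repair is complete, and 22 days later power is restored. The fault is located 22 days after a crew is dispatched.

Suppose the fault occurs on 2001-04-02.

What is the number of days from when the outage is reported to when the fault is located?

87 days

Causal path: the outage is reported → a crew is dispatched → the fault is located.
Total delay along the path: 65 + 22 = 87 days.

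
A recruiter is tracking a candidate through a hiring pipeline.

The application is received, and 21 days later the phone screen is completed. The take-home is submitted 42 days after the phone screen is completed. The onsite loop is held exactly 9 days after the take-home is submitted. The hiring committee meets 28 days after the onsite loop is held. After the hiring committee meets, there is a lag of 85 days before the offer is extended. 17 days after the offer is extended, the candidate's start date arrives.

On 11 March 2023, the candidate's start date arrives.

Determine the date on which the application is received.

The candidate's start date arrives: Mar 11, 2023.
The offer is extended: Mar 11, 2023 − 17 days = Feb 22, 2023.
The hiring committee meets: Feb 22, 2023 − 85 days = Nov 29, 2022.
The onsite loop is held: Nov 29, 2022 − 28 days = Nov 1, 2022.
The take-home is submitted: Nov 1, 2022 − 9 days = Oct 23, 2022.
The phone screen is completed: Oct 23, 2022 − 42 days = Sep 11, 2022.
The application is received: Sep 11, 2022 − 21 days = Aug 21, 2022.

21 August 2022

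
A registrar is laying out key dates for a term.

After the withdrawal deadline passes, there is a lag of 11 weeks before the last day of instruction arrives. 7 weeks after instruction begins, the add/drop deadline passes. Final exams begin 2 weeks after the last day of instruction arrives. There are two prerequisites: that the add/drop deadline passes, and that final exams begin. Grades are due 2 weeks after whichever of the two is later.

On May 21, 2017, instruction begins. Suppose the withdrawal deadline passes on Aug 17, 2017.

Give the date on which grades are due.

Nov 30, 2017

Instruction begins: May 21, 2017.
The add/drop deadline passes: May 21, 2017 + 7 weeks = Jul 9, 2017.
The withdrawal deadline passes: Aug 17, 2017.
The last day of instruction arrives: Aug 17, 2017 + 11 weeks = Nov 2, 2017.
Final exams begin: Nov 2, 2017 + 2 weeks = Nov 16, 2017.
Both prerequisites met — the add/drop deadline passes (Jul 9, 2017), final exams begin (Nov 16, 2017); the later is Nov 16, 2017.
Grades are due: Nov 16, 2017 + 2 weeks = Nov 30, 2017.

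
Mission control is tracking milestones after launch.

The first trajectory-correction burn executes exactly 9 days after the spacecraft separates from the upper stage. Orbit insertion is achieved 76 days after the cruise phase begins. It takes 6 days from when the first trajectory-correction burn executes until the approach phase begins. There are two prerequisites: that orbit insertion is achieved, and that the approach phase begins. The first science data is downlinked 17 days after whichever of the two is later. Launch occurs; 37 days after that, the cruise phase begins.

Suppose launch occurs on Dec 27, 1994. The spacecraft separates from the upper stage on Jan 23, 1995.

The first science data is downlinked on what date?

May 6, 1995

Launch occurs: Dec 27, 1994.
The cruise phase begins: Dec 27, 1994 + 37 days = Feb 2, 1995.
Orbit insertion is achieved: Feb 2, 1995 + 76 days = Apr 19, 1995.
The spacecraft separates from the upper stage: Jan 23, 1995.
The first trajectory-correction burn executes: Jan 23, 1995 + 9 days = Feb 1, 1995.
The approach phase begins: Feb 1, 1995 + 6 days = Feb 7, 1995.
Both prerequisites met — orbit insertion is achieved (Apr 19, 1995), the approach phase begins (Feb 7, 1995); the later is Apr 19, 1995.
The first science data is downlinked: Apr 19, 1995 + 17 days = May 6, 1995.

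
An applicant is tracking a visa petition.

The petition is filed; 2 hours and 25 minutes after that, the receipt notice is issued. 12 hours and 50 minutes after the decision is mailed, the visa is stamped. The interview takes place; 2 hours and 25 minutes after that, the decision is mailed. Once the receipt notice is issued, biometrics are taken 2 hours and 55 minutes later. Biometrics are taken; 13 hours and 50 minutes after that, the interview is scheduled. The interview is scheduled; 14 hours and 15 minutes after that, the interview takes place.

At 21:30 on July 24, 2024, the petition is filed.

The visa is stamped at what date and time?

22:10 on July 26, 2024

The petition is filed: 21:30 Jul 24, 2024.
The receipt notice is issued: 21:30 Jul 24, 2024 + 2h25m = 23:55 Jul 24, 2024.
Biometrics are taken: 23:55 Jul 24, 2024 + 2h55m = 02:50 Jul 25, 2024.
The interview is scheduled: 02:50 Jul 25, 2024 + 13h50m = 16:40 Jul 25, 2024.
The interview takes place: 16:40 Jul 25, 2024 + 14h15m = 06:55 Jul 26, 2024.
The decision is mailed: 06:55 Jul 26, 2024 + 2h25m = 09:20 Jul 26, 2024.
The visa is stamped: 09:20 Jul 26, 2024 + 12h50m = 22:10 Jul 26, 2024.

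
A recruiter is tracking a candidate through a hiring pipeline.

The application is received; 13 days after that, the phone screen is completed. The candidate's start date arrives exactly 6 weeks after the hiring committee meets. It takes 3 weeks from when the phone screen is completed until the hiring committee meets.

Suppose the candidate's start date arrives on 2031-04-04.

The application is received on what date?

The candidate's start date arrives: Apr 4, 2031.
The hiring committee meets: Apr 4, 2031 − 6 weeks = Feb 21, 2031.
The phone screen is completed: Feb 21, 2031 − 3 weeks = Jan 31, 2031.
The application is received: Jan 31, 2031 − 13 days = Jan 18, 2031.

2031-01-18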